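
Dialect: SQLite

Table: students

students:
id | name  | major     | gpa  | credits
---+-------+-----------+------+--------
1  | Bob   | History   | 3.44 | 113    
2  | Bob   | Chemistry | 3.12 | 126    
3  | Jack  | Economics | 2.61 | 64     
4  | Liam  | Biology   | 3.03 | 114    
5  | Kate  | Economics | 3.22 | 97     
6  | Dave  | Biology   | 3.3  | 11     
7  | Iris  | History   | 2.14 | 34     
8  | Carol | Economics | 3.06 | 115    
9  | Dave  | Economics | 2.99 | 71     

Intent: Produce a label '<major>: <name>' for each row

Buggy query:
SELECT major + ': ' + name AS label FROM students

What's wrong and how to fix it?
Bug: '+' is numeric addition; on text columns SQLite converts them to 0 instead of concatenating

Fix: Use the || operator for string concatenation

Corrected query:
SELECT major || ': ' || name AS label FROM students

Result:
label           
----------------
History: Bob    
Chemistry: Bob  
Economics: Jack 
Biology: Liam   
Economics: Kate 
Biology: Dave   
History: Iris   
Economics: Carol
Economics: Dave 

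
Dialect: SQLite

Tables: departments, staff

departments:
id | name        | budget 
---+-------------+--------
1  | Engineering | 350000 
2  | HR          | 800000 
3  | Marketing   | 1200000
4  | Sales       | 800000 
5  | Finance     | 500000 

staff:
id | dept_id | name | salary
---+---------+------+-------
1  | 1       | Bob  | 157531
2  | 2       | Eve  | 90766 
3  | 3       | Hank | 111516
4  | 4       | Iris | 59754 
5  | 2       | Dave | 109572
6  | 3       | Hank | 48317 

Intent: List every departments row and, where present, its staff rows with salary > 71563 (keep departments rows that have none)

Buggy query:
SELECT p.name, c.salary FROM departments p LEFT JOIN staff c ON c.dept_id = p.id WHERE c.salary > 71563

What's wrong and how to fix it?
Bug: A WHERE condition on the right-hand table after LEFT JOIN drops unmatched parents

Fix: Put 'c.salary > 71563' in the JOIN's ON clause instead of WHERE

Corrected query:
SELECT p.name, c.salary FROM departments p LEFT JOIN staff c ON c.dept_id = p.id AND c.salary > 71563

Result:
name        | salary
------------+-------
Engineering | 157531
HR          | 90766 
HR          | 109572
Marketing   | 111516
Sales       | NULL  
Finance     | NULL  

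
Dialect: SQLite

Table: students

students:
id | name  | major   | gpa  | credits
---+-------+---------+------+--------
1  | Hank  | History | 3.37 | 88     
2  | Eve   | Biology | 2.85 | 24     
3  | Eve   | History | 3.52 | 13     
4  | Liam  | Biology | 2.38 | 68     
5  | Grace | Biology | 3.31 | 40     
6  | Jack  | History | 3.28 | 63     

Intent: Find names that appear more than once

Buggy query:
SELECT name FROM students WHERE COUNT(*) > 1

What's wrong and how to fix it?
Bug: WHERE can't reference COUNT(*); aggregates are computed after WHERE

Fix: GROUP BY name, then filter groups with HAVING COUNT(*) > 1

Corrected query:
SELECT name FROM students GROUP BY name HAVING COUNT(*) > 1

Result:
name
----
Eve 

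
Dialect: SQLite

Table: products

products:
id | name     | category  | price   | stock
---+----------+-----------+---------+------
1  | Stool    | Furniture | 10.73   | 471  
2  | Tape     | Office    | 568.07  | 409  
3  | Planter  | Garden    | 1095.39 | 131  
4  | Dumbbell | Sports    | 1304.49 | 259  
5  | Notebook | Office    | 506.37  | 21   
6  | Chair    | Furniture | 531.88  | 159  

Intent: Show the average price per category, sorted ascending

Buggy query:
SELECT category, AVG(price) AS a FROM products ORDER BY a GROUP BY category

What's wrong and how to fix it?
Bug: GROUP BY must precede ORDER BY

Fix: Reorder: SELECT … FROM … GROUP BY … ORDER BY …

Corrected query:
SELECT category, AVG(price) AS a FROM products GROUP BY category ORDER BY a

Result:
category  | a      
----------+--------
Furniture | 271.305
Office    | 537.22 
Garden    | 1095.39
Sports    | 1304.49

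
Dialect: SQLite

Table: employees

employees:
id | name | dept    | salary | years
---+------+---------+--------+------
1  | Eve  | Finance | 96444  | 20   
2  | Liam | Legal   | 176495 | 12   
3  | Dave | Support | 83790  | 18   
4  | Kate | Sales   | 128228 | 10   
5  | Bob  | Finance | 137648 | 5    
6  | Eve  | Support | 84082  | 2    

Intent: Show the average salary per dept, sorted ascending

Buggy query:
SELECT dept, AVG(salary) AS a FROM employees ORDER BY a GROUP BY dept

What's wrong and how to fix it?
Bug: ORDER BY appears before GROUP BY; SQL clause order requires GROUP BY first

Fix: Reorder: SELECT … FROM … GROUP BY … ORDER BY …

Corrected query:
SELECT dept, AVG(salary) AS a FROM employees GROUP BY dept ORDER BY a

Result:
dept    | a     
--------+-------
Support | 83936 
Finance | 117046
Sales   | 128228
Legal   | 176495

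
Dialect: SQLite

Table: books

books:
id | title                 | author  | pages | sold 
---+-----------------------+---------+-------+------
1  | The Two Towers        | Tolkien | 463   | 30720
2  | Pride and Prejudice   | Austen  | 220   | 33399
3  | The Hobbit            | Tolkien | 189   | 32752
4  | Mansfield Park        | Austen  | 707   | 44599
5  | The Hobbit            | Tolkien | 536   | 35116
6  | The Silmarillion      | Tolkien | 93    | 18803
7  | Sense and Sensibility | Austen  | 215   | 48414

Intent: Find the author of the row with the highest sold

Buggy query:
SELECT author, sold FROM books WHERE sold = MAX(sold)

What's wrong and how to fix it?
Bug: WHERE is evaluated per row; an aggregate over the whole table isn't defined there

Fix: Wrap MAX in a scalar subquery so WHERE compares against a single value

Corrected query:
SELECT author, sold FROM books WHERE sold = (SELECT MAX(sold) FROM books)

Result:
author | sold 
-------+------
Austen | 48414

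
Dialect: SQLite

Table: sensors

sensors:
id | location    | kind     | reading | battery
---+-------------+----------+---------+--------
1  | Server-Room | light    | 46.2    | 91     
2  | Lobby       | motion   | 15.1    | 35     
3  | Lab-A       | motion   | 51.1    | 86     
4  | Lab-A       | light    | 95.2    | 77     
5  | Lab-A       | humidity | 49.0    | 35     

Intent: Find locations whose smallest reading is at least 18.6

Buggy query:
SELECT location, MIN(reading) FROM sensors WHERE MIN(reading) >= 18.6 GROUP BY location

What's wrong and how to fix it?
Bug: Aggregates like MIN are computed per group after WHERE runs

Fix: Replace WHERE with HAVING after the GROUP BY

Corrected query:
SELECT location, MIN(reading) FROM sensors GROUP BY location HAVING MIN(reading) >= 18.6

Result:
location    | MIN(reading)
------------+-------------
Lab-A       | 49          
Server-Room | 46.2        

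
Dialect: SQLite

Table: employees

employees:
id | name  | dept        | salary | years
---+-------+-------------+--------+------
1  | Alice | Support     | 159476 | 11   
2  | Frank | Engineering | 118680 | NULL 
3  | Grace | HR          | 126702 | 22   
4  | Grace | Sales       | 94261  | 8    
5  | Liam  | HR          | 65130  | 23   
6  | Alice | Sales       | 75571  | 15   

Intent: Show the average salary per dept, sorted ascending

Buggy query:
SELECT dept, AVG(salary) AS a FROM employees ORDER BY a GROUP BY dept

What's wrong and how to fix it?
Bug: GROUP BY must precede ORDER BY

Fix: Move ORDER BY to the end, after GROUP BY

Corrected query:
SELECT dept, AVG(salary) AS a FROM employees GROUP BY dept ORDER BY a

Result:
dept        | a     
------------+-------
Sales       | 84916 
HR          | 95916 
Engineering | 118680
Support     | 159476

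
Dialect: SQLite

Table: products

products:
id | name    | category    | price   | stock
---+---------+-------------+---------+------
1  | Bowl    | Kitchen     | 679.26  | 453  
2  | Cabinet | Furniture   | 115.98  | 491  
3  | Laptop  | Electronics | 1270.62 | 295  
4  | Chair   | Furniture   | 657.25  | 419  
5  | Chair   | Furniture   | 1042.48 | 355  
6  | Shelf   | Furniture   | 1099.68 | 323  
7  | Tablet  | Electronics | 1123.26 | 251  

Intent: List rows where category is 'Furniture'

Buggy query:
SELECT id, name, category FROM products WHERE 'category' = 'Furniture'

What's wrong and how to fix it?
Bug: 'category' in single quotes is a string literal, not the column; the comparison is literal-vs-literal and never true

Fix: Reference the column as category without single quotes

Corrected query:
SELECT id, name, category FROM products WHERE category = 'Furniture'

Result:
id | name    | category 
---+---------+----------
2  | Cabinet | Furniture
4  | Chair   | Furniture
5  | Chair   | Furniture
6  | Shelf   | Furniture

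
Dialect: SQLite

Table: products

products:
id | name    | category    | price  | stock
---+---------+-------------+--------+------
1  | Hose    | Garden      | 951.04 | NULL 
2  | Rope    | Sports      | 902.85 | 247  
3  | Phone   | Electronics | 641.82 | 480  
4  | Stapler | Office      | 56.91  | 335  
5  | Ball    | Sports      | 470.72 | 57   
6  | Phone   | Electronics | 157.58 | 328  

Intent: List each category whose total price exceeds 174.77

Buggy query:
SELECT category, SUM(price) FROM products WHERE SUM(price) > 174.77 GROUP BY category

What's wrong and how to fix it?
Bug: SUM(price) is an aggregate, but WHERE filters rows before aggregation

Fix: Move the aggregate condition to a HAVING clause

Corrected query:
SELECT category, SUM(price) FROM products GROUP BY category HAVING SUM(price) > 174.77

Result:
category    | SUM(price)
------------+-----------
Electronics | 799.4     
Garden      | 951.04    
Sports      | 1373.57   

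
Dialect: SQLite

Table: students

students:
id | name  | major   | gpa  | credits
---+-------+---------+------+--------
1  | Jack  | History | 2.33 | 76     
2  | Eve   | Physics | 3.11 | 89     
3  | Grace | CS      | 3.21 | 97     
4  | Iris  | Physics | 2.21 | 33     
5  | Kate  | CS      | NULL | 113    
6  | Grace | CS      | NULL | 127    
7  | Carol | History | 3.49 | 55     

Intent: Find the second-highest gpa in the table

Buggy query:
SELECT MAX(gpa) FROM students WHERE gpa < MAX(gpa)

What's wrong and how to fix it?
Bug: MAX(gpa) on the right of the comparison is an aggregate-in-WHERE error

Fix: Compute the overall MAX in a subquery, then take MAX of rows below it

Corrected query:
SELECT MAX(gpa) FROM students WHERE gpa < (SELECT MAX(gpa) FROM students)

Result:
MAX(gpa)
--------
3.21    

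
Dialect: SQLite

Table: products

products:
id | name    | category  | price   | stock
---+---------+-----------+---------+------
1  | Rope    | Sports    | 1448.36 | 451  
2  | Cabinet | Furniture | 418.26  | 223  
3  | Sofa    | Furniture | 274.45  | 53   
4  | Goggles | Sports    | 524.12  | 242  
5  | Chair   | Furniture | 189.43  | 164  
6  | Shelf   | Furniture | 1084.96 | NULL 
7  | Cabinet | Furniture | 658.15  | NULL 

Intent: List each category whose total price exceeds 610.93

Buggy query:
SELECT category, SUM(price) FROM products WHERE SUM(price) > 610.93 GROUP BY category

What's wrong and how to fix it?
Bug: WHERE runs before GROUP BY, so aggregates aren't available there

Fix: Use HAVING (which filters groups after aggregation) instead of WHERE

Corrected query:
SELECT category, SUM(price) FROM products GROUP BY category HAVING SUM(price) > 610.93

Result:
category  | SUM(price)
----------+-----------
Furniture | 2625.25   
Sports    | 1972.48   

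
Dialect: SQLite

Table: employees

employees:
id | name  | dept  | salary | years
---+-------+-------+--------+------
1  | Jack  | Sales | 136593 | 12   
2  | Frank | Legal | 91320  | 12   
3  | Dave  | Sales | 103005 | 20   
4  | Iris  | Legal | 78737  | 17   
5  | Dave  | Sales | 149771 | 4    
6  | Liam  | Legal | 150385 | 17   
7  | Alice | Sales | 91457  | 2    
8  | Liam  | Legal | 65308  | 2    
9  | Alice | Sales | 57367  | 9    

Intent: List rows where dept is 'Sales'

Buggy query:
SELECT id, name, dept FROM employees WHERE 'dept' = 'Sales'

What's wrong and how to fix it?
Bug: Single quotes denote string literals in SQL; the column name is being compared as a constant string

Fix: Remove the quotes around the column name (or use double quotes for an identifier)

Corrected query:
SELECT id, name, dept FROM employees WHERE dept = 'Sales'

Result:
id | name  | dept 
---+-------+------
1  | Jack  | Sales
3  | Dave  | Sales
5  | Dave  | Sales
7  | Alice | Sales
9  | Alice | Sales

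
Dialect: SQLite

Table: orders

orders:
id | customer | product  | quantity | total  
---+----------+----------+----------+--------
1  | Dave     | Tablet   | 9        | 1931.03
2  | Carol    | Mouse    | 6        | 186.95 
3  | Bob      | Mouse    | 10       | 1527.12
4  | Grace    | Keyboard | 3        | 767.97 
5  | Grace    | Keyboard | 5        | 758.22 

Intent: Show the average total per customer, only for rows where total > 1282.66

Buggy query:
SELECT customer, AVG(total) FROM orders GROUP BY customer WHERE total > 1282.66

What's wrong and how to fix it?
Bug: WHERE cannot follow GROUP BY

Fix: Place WHERE between FROM and GROUP BY

Corrected query:
SELECT customer, AVG(total) FROM orders WHERE total > 1282.66 GROUP BY customer

Result:
customer | AVG(total)
---------+-----------
Bob      | 1527.12   
Dave     | 1931.03   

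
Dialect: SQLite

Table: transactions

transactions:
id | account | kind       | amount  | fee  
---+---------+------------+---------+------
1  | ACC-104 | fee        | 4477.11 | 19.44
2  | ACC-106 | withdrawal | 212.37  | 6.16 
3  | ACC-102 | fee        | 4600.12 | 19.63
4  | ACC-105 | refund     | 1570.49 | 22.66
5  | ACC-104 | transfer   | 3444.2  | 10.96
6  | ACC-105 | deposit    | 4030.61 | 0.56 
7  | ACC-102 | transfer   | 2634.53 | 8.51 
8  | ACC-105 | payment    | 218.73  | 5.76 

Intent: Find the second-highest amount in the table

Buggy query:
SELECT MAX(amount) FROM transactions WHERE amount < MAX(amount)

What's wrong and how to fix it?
Bug: The inner MAX is an aggregate inside WHERE, which is not allowed

Fix: Compute the overall MAX in a subquery, then take MAX of rows below it

Corrected query:
SELECT MAX(amount) FROM transactions WHERE amount < (SELECT MAX(amount) FROM transactions)

Result:
MAX(amount)
-----------
4477.11    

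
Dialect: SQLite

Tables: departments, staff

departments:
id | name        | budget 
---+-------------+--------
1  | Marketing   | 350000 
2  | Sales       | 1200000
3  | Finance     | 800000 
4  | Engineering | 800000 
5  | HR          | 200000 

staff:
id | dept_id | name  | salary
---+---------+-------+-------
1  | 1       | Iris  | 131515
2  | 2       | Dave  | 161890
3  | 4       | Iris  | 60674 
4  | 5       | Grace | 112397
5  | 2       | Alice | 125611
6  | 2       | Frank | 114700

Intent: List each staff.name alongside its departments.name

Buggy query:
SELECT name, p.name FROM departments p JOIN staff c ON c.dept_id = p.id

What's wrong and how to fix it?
Bug: Both tables have a 'name' column; the unqualified reference is ambiguous

Fix: Prefix ambiguous columns with the table alias

Corrected query:
SELECT c.name, p.name FROM departments p JOIN staff c ON c.dept_id = p.id

Result:
name  | name       
------+------------
Iris  | Marketing  
Dave  | Sales      
Iris  | Engineering
Grace | HR         
Alice | Sales      
Frank | Sales      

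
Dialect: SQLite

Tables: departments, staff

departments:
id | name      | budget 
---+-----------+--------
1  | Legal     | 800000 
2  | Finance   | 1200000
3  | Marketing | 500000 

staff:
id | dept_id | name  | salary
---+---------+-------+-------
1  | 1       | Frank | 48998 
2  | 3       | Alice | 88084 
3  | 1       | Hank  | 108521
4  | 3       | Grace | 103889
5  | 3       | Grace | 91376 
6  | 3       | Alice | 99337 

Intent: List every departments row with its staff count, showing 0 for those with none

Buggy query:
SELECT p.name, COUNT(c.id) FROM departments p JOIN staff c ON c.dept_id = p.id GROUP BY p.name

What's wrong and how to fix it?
Bug: INNER JOIN drops departments rows that have no matching staff rows

Fix: Use LEFT JOIN so parents without children still appear (COUNT(c.id) gives 0)

Corrected query:
SELECT p.name, COUNT(c.id) FROM departments p LEFT JOIN staff c ON c.dept_id = p.id GROUP BY p.name

Result:
name      | COUNT(c.id)
----------+------------
Finance   | 0          
Legal     | 2          
Marketing | 4          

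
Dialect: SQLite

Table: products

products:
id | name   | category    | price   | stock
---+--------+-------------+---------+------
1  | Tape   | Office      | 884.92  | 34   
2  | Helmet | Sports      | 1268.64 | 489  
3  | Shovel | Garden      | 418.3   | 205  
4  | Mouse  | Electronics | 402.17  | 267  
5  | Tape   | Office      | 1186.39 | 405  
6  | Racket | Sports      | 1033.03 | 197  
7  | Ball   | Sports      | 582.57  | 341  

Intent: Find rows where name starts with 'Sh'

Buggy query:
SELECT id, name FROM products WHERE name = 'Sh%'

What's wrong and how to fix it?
Bug: '=' compares the literal string including the % character; pattern matching needs LIKE

Fix: Replace '=' with LIKE so 'Sh%' is treated as a pattern

Corrected query:
SELECT id, name FROM products WHERE name LIKE 'Sh%'

Result:
id | name  
---+-------
3  | Shovel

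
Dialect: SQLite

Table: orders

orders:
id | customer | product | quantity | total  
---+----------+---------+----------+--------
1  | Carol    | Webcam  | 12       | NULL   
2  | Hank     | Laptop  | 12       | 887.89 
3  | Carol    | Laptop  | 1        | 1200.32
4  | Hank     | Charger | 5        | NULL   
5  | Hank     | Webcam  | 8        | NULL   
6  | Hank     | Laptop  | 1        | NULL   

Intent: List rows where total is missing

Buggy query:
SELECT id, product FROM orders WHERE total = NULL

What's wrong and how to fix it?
Bug: Comparing to NULL with '=' never matches; NULL = NULL is unknown, not true

Fix: Replace '= NULL' with 'IS NULL'

Corrected query:
SELECT id, product FROM orders WHERE total IS NULL

Result:
id | product
---+--------
1  | Webcam 
4  | Charger
5  | Webcam 
6  | Laptop 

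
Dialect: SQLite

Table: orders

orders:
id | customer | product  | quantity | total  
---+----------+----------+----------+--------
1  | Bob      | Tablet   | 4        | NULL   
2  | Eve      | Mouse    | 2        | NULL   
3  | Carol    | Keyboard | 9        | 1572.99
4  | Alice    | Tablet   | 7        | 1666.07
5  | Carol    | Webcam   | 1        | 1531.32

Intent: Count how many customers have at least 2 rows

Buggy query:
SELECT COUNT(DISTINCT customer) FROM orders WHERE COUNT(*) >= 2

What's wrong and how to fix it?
Bug: COUNT(*) cannot appear in WHERE; the per-group count doesn't exist yet

Fix: Group first with HAVING COUNT(*) >= 2, then COUNT the resulting groups

Corrected query:
SELECT COUNT(*) FROM (SELECT customer FROM orders GROUP BY customer HAVING COUNT(*) >= 2)

Result:
COUNT(*)
--------
1       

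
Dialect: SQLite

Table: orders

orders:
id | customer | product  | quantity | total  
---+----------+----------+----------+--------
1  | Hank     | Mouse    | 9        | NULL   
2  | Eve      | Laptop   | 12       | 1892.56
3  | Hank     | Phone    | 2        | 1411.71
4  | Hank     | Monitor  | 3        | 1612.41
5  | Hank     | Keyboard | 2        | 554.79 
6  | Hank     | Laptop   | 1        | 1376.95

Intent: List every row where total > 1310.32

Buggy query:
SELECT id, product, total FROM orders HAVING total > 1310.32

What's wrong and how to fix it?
Bug: This is a non-aggregate query (no GROUP BY, no aggregates), so in SQLite the HAVING clause is invalid here; a row-level condition belongs in WHERE

Fix: Use WHERE for row-level filtering

Corrected query:
SELECT id, product, total FROM orders WHERE total > 1310.32

Result:
id | product | total  
---+---------+--------
2  | Laptop  | 1892.56
3  | Phone   | 1411.71
4  | Monitor | 1612.41
6  | Laptop  | 1376.95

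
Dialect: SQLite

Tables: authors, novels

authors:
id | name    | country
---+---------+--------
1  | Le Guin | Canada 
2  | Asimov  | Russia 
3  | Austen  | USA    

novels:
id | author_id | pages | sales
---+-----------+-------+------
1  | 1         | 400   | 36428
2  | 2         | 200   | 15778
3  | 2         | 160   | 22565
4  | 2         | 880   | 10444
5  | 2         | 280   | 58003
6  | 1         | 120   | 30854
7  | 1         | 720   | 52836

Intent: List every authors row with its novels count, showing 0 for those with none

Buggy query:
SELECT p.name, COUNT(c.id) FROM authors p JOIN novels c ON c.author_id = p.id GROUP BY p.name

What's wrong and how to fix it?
Bug: An inner join excludes parents with zero children

Fix: Use LEFT JOIN so parents without children still appear (COUNT(c.id) gives 0)

Corrected query:
SELECT p.name, COUNT(c.id) FROM authors p LEFT JOIN novels c ON c.author_id = p.id GROUP BY p.name

Result:
name    | COUNT(c.id)
--------+------------
Asimov  | 4          
Austen  | 0          
Le Guin | 3          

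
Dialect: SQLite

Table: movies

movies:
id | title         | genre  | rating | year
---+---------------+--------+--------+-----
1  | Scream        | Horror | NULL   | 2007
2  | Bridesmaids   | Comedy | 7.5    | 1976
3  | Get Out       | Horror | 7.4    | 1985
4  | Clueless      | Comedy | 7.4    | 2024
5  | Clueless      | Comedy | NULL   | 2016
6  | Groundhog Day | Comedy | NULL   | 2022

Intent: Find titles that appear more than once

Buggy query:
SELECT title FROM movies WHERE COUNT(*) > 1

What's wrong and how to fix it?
Bug: COUNT(*) is an aggregate and cannot be used in WHERE

Fix: Group first, then use HAVING for the count condition

Corrected query:
SELECT title FROM movies GROUP BY title HAVING COUNT(*) > 1

Result:
title   
--------
Clueless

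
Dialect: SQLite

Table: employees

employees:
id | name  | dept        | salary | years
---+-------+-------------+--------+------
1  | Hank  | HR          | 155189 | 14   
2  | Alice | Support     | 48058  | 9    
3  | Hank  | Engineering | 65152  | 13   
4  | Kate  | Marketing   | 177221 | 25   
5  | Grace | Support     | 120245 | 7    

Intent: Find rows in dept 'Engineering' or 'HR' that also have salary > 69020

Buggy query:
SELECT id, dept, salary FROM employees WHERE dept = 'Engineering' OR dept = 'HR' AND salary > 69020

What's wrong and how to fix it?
Bug: AND binds tighter than OR, so this parses as dept = 'Engineering' OR (dept = 'HR' AND salary > 69020)

Fix: Group the OR with parentheses (or use IN), then AND the threshold

Corrected query:
SELECT id, dept, salary FROM employees WHERE (dept = 'Engineering' OR dept = 'HR') AND salary > 69020

Result:
id | dept | salary
---+------+-------
1  | HR   | 155189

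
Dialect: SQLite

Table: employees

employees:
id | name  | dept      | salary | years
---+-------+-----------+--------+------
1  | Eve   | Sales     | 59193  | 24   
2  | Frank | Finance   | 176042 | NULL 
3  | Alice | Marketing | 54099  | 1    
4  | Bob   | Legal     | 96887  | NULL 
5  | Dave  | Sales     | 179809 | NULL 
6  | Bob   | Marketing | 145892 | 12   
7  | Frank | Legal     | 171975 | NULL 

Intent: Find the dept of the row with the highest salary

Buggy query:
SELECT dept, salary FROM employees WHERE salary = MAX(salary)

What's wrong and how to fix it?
Bug: MAX(salary) is an aggregate and cannot be used directly in WHERE

Fix: Wrap MAX in a scalar subquery so WHERE compares against a single value

Corrected query:
SELECT dept, salary FROM employees WHERE salary = (SELECT MAX(salary) FROM employees)

Result:
dept  | salary
------+-------
Sales | 179809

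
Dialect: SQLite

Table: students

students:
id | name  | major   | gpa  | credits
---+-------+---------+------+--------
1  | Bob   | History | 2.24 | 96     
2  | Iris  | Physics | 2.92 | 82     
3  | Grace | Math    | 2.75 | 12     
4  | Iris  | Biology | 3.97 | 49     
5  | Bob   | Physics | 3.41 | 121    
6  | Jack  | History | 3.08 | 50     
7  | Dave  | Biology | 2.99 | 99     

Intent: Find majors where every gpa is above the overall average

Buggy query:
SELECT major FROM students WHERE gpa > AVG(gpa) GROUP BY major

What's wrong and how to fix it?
Bug: WHERE evaluates per row before aggregation, so AVG() is unavailable

Fix: Compute the overall average in a scalar subquery and compare each group's MIN against it in HAVING

Corrected query:
SELECT major FROM students GROUP BY major HAVING MIN(gpa) > (SELECT AVG(gpa) FROM students)

Result:
(no rows)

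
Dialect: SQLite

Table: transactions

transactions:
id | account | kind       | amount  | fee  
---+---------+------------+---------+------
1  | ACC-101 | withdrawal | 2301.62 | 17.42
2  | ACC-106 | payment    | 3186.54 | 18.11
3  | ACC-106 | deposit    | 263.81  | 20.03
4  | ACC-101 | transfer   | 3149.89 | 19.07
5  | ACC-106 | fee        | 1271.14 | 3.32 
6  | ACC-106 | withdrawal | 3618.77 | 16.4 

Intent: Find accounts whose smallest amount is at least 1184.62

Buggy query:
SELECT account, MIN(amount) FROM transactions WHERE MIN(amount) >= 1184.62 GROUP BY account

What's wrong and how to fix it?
Bug: Aggregates like MIN are computed per group after WHERE runs

Fix: Use HAVING for the per-group MIN condition

Corrected query:
SELECT account, MIN(amount) FROM transactions GROUP BY account HAVING MIN(amount) >= 1184.62

Result:
account | MIN(amount)
--------+------------
ACC-101 | 2301.62    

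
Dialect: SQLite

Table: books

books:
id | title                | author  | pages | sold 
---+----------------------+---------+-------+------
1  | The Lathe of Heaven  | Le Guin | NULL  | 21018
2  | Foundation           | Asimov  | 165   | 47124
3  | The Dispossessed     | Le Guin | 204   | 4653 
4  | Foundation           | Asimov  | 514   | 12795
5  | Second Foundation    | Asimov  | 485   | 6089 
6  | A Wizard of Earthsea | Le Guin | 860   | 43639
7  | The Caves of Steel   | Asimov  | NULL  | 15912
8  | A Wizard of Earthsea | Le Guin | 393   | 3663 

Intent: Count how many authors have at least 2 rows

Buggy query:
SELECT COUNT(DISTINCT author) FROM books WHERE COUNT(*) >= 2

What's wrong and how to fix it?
Bug: WHERE filters individual rows, not groups, so a group-level COUNT is invalid there

Fix: Group first with HAVING COUNT(*) >= 2, then COUNT the resulting groups

Corrected query:
SELECT COUNT(*) FROM (SELECT author FROM books GROUP BY author HAVING COUNT(*) >= 2)

Result:
COUNT(*)
--------
2       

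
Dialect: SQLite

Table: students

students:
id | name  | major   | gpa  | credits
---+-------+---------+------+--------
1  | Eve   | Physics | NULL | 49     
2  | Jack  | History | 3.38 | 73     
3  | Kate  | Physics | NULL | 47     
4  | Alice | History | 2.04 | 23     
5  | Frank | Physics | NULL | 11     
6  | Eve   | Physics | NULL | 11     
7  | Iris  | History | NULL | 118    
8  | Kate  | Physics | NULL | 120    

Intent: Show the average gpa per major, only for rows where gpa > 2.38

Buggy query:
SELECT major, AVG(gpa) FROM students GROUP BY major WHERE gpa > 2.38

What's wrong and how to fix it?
Bug: Row-level WHERE must come before GROUP BY in the clause order

Fix: Place WHERE between FROM and GROUP BY

Corrected query:
SELECT major, AVG(gpa) FROM students WHERE gpa > 2.38 GROUP BY major

Result:
major   | AVG(gpa)
--------+---------
History | 3.38    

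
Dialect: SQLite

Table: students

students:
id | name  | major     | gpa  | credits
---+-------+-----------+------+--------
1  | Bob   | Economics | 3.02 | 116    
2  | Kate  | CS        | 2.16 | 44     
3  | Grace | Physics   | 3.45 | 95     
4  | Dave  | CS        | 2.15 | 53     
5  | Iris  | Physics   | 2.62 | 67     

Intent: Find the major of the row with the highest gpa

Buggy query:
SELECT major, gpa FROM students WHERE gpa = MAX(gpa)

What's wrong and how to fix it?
Bug: MAX(gpa) is an aggregate and cannot be used directly in WHERE

Fix: Use a subquery: WHERE gpa = (SELECT MAX(gpa) FROM students)

Corrected query:
SELECT major, gpa FROM students WHERE gpa = (SELECT MAX(gpa) FROM students)

Result:
major   | gpa 
--------+-----
Physics | 3.45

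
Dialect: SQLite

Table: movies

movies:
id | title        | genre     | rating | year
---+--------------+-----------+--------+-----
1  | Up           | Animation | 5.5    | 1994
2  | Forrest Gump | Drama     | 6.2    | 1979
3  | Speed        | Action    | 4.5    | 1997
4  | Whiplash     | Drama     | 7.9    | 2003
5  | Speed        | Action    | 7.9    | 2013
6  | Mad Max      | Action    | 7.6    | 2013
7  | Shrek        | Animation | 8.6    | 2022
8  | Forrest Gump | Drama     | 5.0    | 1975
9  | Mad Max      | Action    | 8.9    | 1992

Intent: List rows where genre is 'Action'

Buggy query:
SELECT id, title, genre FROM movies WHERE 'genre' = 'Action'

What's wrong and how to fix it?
Bug: Single quotes denote string literals in SQL; the column name is being compared as a constant string

Fix: Remove the quotes around the column name (or use double quotes for an identifier)

Corrected query:
SELECT id, title, genre FROM movies WHERE genre = 'Action'

Result:
id | title   | genre 
---+---------+-------
3  | Speed   | Action
5  | Speed   | Action
6  | Mad Max | Action
9  | Mad Max | Action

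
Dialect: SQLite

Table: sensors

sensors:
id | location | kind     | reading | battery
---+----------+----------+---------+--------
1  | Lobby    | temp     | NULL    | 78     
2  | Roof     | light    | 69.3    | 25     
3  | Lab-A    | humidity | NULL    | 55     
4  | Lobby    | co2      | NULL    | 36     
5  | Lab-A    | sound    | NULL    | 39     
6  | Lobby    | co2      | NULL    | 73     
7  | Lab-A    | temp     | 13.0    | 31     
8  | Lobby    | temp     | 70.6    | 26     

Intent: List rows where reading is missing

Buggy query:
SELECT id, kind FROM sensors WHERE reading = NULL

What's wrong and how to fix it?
Bug: Comparing to NULL with '=' never matches; NULL = NULL is unknown, not true

Fix: Replace '= NULL' with 'IS NULL'

Corrected query:
SELECT id, kind FROM sensors WHERE reading IS NULL

Result:
id | kind    
---+---------
1  | temp    
3  | humidity
4  | co2     
5  | sound   
6  | co2     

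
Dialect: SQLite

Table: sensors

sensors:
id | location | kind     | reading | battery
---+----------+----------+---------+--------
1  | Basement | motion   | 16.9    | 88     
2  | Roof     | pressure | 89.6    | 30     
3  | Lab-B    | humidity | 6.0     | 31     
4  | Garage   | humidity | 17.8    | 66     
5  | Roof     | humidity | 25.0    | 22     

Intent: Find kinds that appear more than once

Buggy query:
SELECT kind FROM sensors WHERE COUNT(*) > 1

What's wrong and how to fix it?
Bug: COUNT(*) is an aggregate and cannot be used in WHERE

Fix: GROUP BY kind, then filter groups with HAVING COUNT(*) > 1

Corrected query:
SELECT kind FROM sensors GROUP BY kind HAVING COUNT(*) > 1

Result:
kind    
--------
humidity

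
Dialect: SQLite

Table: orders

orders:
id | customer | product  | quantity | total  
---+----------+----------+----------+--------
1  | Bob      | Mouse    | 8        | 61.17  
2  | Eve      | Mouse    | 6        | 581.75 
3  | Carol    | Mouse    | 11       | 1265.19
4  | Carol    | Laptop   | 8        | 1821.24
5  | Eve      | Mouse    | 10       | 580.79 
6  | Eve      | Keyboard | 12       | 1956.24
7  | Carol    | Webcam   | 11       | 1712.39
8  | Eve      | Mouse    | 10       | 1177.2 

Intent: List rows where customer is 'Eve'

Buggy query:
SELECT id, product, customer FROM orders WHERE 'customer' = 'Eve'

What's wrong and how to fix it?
Bug: 'customer' in single quotes is a string literal, not the column; the comparison is literal-vs-literal and never true

Fix: Remove the quotes around the column name (or use double quotes for an identifier)

Corrected query:
SELECT id, product, customer FROM orders WHERE customer = 'Eve'

Result:
id | product  | customer
---+----------+---------
2  | Mouse    | Eve     
5  | Mouse    | Eve     
6  | Keyboard | Eve     
8  | Mouse    | Eve     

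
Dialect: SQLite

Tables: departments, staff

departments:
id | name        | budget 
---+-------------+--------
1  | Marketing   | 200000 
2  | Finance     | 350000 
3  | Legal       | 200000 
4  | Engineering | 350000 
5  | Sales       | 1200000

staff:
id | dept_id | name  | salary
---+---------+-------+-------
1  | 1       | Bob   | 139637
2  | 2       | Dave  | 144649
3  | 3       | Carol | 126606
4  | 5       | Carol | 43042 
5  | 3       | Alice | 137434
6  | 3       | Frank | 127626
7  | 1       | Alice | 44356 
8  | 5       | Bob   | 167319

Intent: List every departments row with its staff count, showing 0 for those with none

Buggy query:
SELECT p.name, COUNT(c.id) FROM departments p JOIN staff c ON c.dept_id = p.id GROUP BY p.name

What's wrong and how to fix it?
Bug: An inner join excludes parents with zero children

Fix: Use LEFT JOIN so parents without children still appear (COUNT(c.id) gives 0)

Corrected query:
SELECT p.name, COUNT(c.id) FROM departments p LEFT JOIN staff c ON c.dept_id = p.id GROUP BY p.name

Result:
name        | COUNT(c.id)
------------+------------
Engineering | 0          
Finance     | 1          
Legal       | 3          
Marketing   | 2          
Sales       | 2          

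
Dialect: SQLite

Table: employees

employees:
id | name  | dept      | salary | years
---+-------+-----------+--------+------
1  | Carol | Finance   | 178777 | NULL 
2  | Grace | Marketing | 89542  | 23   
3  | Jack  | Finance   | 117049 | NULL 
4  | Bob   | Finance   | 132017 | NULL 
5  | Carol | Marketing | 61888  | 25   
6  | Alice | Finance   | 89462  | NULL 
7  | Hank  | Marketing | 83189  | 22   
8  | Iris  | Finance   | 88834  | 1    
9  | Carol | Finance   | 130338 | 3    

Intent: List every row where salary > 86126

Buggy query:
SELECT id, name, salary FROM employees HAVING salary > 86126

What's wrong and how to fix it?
Bug: This is a non-aggregate query (no GROUP BY, no aggregates), so in SQLite the HAVING clause is invalid here; a row-level condition belongs in WHERE

Fix: Replace HAVING with WHERE since the condition applies to individual rows

Corrected query:
SELECT id, name, salary FROM employees WHERE salary > 86126

Result:
id | name  | salary
---+-------+-------
1  | Carol | 178777
2  | Grace | 89542 
3  | Jack  | 117049
4  | Bob   | 132017
6  | Alice | 89462 
8  | Iris  | 88834 
9  | Carol | 130338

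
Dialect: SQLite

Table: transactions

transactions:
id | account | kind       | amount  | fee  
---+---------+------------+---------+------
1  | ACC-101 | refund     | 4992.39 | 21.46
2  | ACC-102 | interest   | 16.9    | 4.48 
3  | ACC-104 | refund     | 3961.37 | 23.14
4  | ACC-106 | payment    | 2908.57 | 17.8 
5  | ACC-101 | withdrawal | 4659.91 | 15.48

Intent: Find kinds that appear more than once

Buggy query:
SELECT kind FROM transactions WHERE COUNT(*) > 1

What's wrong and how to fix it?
Bug: WHERE can't reference COUNT(*); aggregates are computed after WHERE

Fix: GROUP BY kind, then filter groups with HAVING COUNT(*) > 1

Corrected query:
SELECT kind FROM transactions GROUP BY kind HAVING COUNT(*) > 1

Result:
kind  
------
refund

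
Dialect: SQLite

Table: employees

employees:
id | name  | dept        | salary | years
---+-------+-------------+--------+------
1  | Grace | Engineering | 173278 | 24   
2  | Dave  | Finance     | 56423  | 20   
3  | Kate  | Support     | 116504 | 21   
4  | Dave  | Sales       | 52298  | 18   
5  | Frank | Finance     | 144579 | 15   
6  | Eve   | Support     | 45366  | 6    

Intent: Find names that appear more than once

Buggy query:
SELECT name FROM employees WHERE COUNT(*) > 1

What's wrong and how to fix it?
Bug: WHERE can't reference COUNT(*); aggregates are computed after WHERE

Fix: GROUP BY name, then filter groups with HAVING COUNT(*) > 1

Corrected query:
SELECT name FROM employees GROUP BY name HAVING COUNT(*) > 1

Result:
name
----
Dave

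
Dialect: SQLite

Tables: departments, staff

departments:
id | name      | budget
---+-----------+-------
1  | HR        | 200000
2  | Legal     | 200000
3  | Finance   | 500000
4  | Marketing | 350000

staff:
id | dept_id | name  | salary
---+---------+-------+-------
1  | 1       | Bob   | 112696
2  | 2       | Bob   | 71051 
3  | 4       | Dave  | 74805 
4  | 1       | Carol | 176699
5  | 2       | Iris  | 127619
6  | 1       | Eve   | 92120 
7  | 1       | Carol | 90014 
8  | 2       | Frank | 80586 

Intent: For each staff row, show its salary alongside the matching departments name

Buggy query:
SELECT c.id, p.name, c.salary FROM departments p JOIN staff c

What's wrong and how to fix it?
Bug: JOIN with no ON clause produces a cartesian product; every staff row pairs with every departments row

Fix: Specify the join condition linking the foreign key to the parent id

Corrected query:
SELECT c.id, p.name, c.salary FROM departments p JOIN staff c ON c.dept_id = p.id

Result:
id | name      | salary
---+-----------+-------
1  | HR        | 112696
2  | Legal     | 71051 
3  | Marketing | 74805 
4  | HR        | 176699
5  | Legal     | 127619
6  | HR        | 92120 
7  | HR        | 90014 
8  | Legal     | 80586 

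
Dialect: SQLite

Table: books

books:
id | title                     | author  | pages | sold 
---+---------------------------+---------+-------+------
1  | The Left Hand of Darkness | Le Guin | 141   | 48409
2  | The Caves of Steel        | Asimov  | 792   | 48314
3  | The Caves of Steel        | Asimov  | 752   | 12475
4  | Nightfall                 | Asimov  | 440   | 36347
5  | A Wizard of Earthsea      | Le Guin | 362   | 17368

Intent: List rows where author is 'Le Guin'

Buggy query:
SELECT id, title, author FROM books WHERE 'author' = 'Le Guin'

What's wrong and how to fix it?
Bug: Single quotes denote string literals in SQL; the column name is being compared as a constant string

Fix: Remove the quotes around the column name (or use double quotes for an identifier)

Corrected query:
SELECT id, title, author FROM books WHERE author = 'Le Guin'

Result:
id | title                     | author 
---+---------------------------+--------
1  | The Left Hand of Darkness | Le Guin
5  | A Wizard of Earthsea      | Le Guin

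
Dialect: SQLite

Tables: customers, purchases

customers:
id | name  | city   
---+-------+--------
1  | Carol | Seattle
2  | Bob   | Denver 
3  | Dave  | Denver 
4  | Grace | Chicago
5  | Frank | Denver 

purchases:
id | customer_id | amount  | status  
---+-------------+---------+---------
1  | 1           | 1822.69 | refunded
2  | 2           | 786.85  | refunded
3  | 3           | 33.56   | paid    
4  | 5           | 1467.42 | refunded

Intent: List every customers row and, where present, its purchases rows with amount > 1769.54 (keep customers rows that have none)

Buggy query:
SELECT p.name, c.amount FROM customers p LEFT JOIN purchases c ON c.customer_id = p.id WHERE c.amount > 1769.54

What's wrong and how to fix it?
Bug: Filtering c.amount in WHERE discards the NULL rows produced by LEFT JOIN, turning it into an inner join

Fix: Put 'c.amount > 1769.54' in the JOIN's ON clause instead of WHERE

Corrected query:
SELECT p.name, c.amount FROM customers p LEFT JOIN purchases c ON c.customer_id = p.id AND c.amount > 1769.54

Result:
name  | amount 
------+--------
Carol | 1822.69
Bob   | NULL   
Dave  | NULL   
Grace | NULL   
Frank | NULL   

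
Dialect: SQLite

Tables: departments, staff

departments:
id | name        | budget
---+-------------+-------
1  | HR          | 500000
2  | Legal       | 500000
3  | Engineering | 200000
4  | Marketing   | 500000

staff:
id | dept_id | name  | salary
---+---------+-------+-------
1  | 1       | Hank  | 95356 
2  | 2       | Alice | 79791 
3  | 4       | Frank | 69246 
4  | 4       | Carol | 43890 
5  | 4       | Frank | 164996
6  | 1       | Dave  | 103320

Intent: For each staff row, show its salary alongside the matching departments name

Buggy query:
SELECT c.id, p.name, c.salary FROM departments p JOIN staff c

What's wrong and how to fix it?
Bug: Missing join condition: each staff row is matched to all departments rows instead of just its own

Fix: Specify the join condition linking the foreign key to the parent id

Corrected query:
SELECT c.id, p.name, c.salary FROM departments p JOIN staff c ON c.dept_id = p.id

Result:
id | name      | salary
---+-----------+-------
1  | HR        | 95356 
2  | Legal     | 79791 
3  | Marketing | 69246 
4  | Marketing | 43890 
5  | Marketing | 164996
6  | HR        | 103320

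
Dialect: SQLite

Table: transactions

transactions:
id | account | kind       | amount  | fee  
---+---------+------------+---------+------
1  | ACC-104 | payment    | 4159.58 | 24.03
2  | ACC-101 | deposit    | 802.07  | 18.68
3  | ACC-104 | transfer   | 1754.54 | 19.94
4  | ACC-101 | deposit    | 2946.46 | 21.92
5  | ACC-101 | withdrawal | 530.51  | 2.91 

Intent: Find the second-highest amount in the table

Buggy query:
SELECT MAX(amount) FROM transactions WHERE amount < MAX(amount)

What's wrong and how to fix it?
Bug: MAX(amount) on the right of the comparison is an aggregate-in-WHERE error

Fix: Compute the overall MAX in a subquery, then take MAX of rows below it

Corrected query:
SELECT MAX(amount) FROM transactions WHERE amount < (SELECT MAX(amount) FROM transactions)

Result:
MAX(amount)
-----------
2946.46    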